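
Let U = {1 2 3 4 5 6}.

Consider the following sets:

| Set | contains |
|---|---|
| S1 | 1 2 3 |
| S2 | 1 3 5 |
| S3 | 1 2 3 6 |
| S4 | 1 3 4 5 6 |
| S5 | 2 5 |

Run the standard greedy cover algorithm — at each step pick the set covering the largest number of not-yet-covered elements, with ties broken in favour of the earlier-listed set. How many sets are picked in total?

2

Greedy: pick S4 (covers 5 new) → pick S1 (covers 1 new). Total picks: 2.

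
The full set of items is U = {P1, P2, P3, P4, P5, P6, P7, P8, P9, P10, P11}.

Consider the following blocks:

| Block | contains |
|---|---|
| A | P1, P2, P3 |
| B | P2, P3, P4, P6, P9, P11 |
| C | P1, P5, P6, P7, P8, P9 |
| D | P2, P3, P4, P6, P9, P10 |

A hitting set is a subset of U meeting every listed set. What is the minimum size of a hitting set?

Take H = {P2, P6}. Each listed block contains at least one of these, so H is a hitting set of size 2.
No single item lies in every block, so at least 2 are needed and 2 is optimal.

2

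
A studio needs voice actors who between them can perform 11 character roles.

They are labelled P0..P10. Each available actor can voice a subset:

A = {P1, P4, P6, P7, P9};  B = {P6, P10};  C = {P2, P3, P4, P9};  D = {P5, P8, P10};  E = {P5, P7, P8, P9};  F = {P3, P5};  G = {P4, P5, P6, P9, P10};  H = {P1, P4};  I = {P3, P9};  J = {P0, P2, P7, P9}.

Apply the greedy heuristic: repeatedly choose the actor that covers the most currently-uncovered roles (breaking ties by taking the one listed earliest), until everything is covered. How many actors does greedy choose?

4

Greedy: pick A (covers 5 new) → pick D (covers 3 new) → pick C (covers 2 new) → pick J (covers 1 new). Total picks: 4.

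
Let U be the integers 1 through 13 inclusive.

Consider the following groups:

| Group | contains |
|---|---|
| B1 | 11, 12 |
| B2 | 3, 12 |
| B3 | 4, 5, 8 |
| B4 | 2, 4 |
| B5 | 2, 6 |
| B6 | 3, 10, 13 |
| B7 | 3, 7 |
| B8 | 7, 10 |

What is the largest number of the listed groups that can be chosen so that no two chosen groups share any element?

B1, B3, B5, B7 are pairwise disjoint (B1={11,12}; B3={4,5,8}; B5={2,6}; B7={3,7}).
Every remaining group overlaps one of these, and no 5 of the listed groups are pairwise disjoint, so 4 is the maximum.

4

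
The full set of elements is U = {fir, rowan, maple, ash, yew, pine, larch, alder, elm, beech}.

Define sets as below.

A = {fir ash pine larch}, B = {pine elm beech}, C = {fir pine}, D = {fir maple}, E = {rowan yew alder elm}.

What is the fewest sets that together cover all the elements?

4

A, B, D, and E cover everything between them: the union {fir, rowan, maple, ash, yew, pine, larch, alder, elm, beech} is all of U.
Only B contains beech, so B is forced; the remaining 7 elements need at least 3 more sets (each remaining set adds at most 3) — so at least 4 sets are needed, and 4 is optimal.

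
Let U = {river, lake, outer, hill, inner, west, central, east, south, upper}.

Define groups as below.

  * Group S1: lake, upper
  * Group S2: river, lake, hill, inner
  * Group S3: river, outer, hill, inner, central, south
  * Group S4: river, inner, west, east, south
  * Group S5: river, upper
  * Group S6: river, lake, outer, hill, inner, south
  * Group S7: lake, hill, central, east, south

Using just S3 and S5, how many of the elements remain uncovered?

Union of S3, S5 = {river, outer, hill, inner, central, south, upper}.
Not covered: lake, west, east — 3 elements.

3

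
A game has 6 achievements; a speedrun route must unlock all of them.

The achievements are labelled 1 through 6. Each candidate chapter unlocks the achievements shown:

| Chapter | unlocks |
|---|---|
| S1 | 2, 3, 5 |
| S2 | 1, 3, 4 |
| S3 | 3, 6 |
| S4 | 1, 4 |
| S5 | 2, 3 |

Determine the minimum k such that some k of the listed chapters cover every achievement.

Take {S1, S2, S3}. Their union is {1, 2, 3, 4, 5, 6}, which is all 6 achievements.
Only S1 contains 5, so S1 is forced; the remaining 3 achievements need at least 2 more chapters (each remaining chapter adds at most 2) — so at least 3 chapters are needed, and 3 is optimal.

3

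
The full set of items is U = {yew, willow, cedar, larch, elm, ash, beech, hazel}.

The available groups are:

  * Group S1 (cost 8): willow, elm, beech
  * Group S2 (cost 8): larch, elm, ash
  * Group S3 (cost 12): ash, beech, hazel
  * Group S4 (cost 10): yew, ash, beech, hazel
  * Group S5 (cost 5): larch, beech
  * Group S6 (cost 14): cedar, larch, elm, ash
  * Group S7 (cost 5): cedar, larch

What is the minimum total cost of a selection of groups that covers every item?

23

S1, S4, S7 together cover every item (S1 ∪ S4 ∪ S7 = {yew, willow, cedar, larch, elm, ash, beech, hazel}); total cost 8 + 10 + 5 = 23.
No covering selection has total cost below 23.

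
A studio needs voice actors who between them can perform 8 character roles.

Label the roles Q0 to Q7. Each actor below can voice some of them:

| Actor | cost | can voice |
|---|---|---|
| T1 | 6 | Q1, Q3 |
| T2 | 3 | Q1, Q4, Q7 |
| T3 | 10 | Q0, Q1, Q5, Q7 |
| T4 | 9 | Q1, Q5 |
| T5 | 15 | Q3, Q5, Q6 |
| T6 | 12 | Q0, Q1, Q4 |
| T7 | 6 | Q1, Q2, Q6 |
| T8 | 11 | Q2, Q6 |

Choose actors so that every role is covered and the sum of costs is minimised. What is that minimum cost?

25

T1, T2, T3, T7 together cover every role (T1 ∪ T2 ∪ T3 ∪ T7 = {Q0, Q1, Q2, Q3, Q4, Q5, Q6, Q7}); total cost 6 + 3 + 10 + 6 = 25.
No covering selection has total cost below 25.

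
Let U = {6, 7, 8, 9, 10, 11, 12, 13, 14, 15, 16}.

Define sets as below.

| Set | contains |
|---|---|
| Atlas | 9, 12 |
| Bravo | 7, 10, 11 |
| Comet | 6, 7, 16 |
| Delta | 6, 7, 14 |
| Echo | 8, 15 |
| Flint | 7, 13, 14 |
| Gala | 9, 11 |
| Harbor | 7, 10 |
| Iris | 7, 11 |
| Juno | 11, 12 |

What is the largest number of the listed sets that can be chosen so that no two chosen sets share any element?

Comet, Echo, Gala are pairwise disjoint (Comet={6,7,16}; Echo={8,15}; Gala={9,11}).
Every remaining set overlaps one of these, and no 4 of the listed sets are pairwise disjoint, so 3 is the maximum.

3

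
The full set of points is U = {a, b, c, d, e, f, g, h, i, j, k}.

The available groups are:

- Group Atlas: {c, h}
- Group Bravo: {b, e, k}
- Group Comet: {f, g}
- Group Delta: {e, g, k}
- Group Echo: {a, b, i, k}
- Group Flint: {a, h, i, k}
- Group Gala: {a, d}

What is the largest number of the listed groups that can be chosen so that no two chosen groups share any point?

Atlas, Bravo, Comet, Gala are pairwise disjoint (Atlas={c,h}; Bravo={b,e,k}; Comet={f,g}; Gala={a,d}).
Every remaining group overlaps one of these, and no 5 of the listed groups are pairwise disjoint, so 4 is the maximum.

4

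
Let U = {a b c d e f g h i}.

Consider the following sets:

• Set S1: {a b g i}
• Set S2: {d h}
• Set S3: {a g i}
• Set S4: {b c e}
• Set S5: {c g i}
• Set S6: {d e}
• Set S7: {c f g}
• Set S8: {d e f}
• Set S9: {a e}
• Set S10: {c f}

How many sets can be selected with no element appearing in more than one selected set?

3

S3, S6, S10 are pairwise disjoint (S3={a,g,i}; S6={d,e}; S10={c,f}).
Every remaining set overlaps one of these, and no 4 of the listed sets are pairwise disjoint, so 3 is the maximum.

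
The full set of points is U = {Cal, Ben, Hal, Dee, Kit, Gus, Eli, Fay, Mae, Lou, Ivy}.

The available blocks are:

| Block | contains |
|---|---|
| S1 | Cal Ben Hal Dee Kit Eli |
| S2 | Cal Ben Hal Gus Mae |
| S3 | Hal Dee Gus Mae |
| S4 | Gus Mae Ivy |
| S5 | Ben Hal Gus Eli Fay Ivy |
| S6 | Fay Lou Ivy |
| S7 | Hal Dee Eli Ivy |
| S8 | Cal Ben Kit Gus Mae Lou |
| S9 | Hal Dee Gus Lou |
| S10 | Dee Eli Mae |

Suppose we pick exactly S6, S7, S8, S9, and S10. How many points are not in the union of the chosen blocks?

0

Union of S6, S7, S8, S9, S10 = {Cal, Ben, Hal, Dee, Kit, Gus, Eli, Fay, Mae, Lou, Ivy} — that's every point, so 0 are uncovered.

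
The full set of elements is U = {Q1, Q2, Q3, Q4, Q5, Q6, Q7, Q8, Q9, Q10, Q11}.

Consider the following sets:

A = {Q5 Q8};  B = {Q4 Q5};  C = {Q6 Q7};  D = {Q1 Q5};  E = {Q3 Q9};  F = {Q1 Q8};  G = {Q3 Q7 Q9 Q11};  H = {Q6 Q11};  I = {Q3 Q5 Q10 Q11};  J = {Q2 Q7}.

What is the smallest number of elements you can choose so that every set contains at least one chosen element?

The 5 elements {Q1, Q5, Q7, Q9, Q11} hit every set.
The sets B, E, F, H, J are pairwise disjoint, so any hitting set needs a separate element for each — at least 5. Hence 5 is optimal.

5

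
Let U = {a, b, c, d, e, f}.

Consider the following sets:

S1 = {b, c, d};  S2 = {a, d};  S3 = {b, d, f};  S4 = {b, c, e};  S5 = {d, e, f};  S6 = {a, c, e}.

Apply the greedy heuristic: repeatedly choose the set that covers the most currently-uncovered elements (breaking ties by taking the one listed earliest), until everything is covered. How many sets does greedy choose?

Greedy: pick S1 (covers 3 new) → pick S5 (covers 2 new) → pick S2 (covers 1 new). Total picks: 3.
(The true minimum cover uses only 2 sets, so greedy is not optimal here.)

3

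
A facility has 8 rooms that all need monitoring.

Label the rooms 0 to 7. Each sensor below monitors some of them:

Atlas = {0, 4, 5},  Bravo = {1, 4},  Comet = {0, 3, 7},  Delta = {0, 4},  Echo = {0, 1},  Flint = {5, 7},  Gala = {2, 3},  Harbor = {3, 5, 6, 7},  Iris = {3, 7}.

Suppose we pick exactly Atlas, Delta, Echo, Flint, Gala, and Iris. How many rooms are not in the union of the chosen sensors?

1

Union of Atlas, Delta, Echo, Flint, Gala, Iris = {0, 1, 2, 3, 4, 5, 7}.
Not covered: 6 — 1 room.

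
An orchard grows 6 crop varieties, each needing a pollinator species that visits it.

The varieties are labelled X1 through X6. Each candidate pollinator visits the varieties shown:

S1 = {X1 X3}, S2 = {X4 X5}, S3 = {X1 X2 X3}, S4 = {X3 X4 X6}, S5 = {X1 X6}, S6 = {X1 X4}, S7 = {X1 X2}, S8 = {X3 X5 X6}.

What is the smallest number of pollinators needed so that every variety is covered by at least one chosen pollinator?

3

Take {S2, S3, S5}. Their union is {X1, X2, X3, X4, X5, X6}, which is all 6 varieties.
No 2 of the 8 pollinators cover everything (all 28 combinations miss at least one variety), so 3 is optimal.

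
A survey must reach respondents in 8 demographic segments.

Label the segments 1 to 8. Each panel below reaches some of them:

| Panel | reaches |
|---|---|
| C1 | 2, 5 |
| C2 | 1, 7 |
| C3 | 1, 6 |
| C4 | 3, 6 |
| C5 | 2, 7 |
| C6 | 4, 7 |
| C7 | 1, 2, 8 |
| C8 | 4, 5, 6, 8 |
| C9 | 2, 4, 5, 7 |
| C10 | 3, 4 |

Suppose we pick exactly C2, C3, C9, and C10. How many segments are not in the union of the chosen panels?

1

Union of C2, C3, C9, C10 = {1, 2, 3, 4, 5, 6, 7}.
Not covered: 8 — 1 segment.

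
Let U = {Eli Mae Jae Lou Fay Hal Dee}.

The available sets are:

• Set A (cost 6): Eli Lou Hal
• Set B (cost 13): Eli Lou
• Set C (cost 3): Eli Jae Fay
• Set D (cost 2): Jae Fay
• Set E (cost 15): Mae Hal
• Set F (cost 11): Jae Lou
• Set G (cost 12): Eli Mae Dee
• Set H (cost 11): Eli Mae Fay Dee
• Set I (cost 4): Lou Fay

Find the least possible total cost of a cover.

19

A, D, H together cover every item (A ∪ D ∪ H = {Eli, Mae, Jae, Lou, Fay, Hal, Dee}); total cost 6 + 2 + 11 = 19.
The greedy pick C, A, H costs 20; no covering selection beats 19.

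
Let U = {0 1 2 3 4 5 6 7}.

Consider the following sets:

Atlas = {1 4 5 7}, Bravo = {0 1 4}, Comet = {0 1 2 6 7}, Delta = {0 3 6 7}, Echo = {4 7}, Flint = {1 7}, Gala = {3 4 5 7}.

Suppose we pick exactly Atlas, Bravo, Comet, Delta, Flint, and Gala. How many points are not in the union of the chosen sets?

Union of Atlas, Bravo, Comet, Delta, Flint, Gala = {0, 1, 2, 3, 4, 5, 6, 7} — that's every point, so 0 are uncovered.

0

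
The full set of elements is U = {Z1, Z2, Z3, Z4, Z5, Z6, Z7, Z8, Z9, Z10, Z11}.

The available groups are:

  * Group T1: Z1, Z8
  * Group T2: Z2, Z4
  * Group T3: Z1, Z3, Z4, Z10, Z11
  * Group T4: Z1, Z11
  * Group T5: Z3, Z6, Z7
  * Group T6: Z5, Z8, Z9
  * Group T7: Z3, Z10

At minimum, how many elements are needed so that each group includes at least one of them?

4

H = {Z1, Z2, Z3, Z8} meets every group (each contains at least one member of H), and |H| = 4.
The groups T2, T4, T6, T7 are pairwise disjoint, so any hitting set needs a separate element for each — at least 4. Hence 4 is optimal.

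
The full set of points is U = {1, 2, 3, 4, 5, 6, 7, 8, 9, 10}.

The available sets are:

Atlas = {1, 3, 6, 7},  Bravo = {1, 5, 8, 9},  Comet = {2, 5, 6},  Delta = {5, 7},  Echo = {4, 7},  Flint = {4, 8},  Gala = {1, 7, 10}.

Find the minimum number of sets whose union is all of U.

Atlas and Bravo and Comet and Flint and Gala together: Atlas ∪ Bravo ∪ Comet ∪ Flint ∪ Gala = {1, 2, 3, 4, 5, 6, 7, 8, 9, 10} — every point is covered.
No 4 of the 7 sets cover everything (all 35 combinations miss at least one point), so 5 is optimal.

5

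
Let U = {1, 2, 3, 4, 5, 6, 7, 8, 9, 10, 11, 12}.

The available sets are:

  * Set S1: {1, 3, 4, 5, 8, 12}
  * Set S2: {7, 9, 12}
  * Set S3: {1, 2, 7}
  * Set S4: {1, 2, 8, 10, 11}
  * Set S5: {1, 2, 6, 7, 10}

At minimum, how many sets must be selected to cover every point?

S1 and S2 and S4 and S5 together: S1 ∪ S2 ∪ S4 ∪ S5 = {1, 2, 3, 4, 5, 6, 7, 8, 9, 10, 11, 12} — every point is covered.
No 3 of the 5 sets cover everything (all 10 combinations miss at least one point), so 4 is optimal.

4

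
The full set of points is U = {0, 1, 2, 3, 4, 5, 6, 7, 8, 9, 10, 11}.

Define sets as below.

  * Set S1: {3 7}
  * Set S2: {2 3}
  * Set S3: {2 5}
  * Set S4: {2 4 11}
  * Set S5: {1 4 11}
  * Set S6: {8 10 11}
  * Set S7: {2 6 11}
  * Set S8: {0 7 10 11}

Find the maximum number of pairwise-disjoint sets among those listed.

S1, S3, S5 are pairwise disjoint (S1={3,7}; S3={2,5}; S5={1,4,11}).
Every remaining set overlaps one of these, and no 4 of the listed sets are pairwise disjoint, so 3 is the maximum.

3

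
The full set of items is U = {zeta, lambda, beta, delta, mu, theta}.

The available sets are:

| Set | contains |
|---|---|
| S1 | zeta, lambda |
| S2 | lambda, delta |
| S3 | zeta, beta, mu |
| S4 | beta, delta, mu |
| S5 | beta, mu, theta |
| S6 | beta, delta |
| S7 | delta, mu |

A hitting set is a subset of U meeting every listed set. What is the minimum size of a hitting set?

3

H = {zeta, delta, theta} meets every set (each contains at least one member of H), and |H| = 3.
No choice of 2 items meets every set, so 3 is the minimum.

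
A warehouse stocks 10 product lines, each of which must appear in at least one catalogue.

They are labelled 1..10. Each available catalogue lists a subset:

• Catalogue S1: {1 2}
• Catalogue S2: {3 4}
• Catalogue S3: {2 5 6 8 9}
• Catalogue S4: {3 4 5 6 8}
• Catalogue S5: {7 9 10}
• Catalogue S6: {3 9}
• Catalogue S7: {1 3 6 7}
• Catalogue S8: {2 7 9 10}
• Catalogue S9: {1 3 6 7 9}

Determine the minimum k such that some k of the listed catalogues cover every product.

Take {S4, S7, S8}. Their union is {1, 2, 3, 4, 5, 6, 7, 8, 9, 10}, which is all 10 products.
No 2 of the 9 catalogues cover everything (all 36 combinations miss at least one product), so 3 is optimal.

3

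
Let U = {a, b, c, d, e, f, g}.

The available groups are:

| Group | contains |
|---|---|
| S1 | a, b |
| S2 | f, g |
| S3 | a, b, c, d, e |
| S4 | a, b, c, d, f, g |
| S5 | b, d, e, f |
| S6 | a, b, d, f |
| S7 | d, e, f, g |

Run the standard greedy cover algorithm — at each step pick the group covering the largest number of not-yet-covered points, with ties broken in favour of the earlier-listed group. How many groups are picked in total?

Greedy: pick S4 (covers 6 new) → pick S3 (covers 1 new). Total picks: 2.

2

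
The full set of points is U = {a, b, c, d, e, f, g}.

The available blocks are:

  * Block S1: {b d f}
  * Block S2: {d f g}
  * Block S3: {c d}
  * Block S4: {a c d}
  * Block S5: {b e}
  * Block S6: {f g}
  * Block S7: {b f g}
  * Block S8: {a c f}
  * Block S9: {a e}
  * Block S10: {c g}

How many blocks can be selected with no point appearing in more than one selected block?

3

S3, S7, S9 are pairwise disjoint (S3={c,d}; S7={b,f,g}; S9={a,e}).
Every remaining block overlaps one of these, and no 4 of the listed blocks are pairwise disjoint, so 3 is the maximum.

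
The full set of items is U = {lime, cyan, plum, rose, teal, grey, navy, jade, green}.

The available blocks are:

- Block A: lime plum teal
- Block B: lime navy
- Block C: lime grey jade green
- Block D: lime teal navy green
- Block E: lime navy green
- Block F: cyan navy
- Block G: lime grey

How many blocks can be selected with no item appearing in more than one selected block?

C, F are pairwise disjoint (C={lime,grey,jade,green}; F={cyan,navy}).
Every remaining block overlaps one of these, and no 3 of the listed blocks are pairwise disjoint, so 2 is the maximum.

2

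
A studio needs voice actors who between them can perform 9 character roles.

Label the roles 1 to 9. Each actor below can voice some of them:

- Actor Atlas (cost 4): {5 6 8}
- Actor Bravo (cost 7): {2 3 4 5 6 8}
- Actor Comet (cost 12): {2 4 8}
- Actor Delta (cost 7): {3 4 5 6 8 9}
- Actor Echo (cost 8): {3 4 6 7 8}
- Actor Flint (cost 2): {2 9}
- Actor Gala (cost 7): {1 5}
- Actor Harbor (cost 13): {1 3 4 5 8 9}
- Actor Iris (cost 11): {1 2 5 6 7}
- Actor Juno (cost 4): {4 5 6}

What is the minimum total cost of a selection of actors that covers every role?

Echo, Flint, Gala together cover every role (Echo ∪ Flint ∪ Gala = {1, 2, 3, 4, 5, 6, 7, 8, 9}); total cost 8 + 2 + 7 = 17.
The greedy pick Flint, Atlas, Echo, Gala costs 21; no covering selection beats 17.

17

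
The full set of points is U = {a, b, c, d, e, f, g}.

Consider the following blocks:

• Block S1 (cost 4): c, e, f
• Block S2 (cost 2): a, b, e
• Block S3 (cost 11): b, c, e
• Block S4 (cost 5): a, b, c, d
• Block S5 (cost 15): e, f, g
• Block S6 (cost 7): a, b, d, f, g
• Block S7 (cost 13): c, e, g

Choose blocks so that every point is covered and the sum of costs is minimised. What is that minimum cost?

S1, S6 together cover every point (S1 ∪ S6 = {a, b, c, d, e, f, g}); total cost 4 + 7 = 11.
The greedy pick S2, S1, S6 costs 13; no covering selection beats 11.

11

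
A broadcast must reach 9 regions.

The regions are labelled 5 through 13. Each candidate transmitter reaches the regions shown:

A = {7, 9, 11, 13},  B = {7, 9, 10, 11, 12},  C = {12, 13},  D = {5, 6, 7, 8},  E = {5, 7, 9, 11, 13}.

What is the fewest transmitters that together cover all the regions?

B and D and E together: B ∪ D ∪ E = {5, 6, 7, 8, 9, 10, 11, 12, 13} — every region is covered.
Only D contains 6, so D is forced; the remaining 5 regions need at least 2 more transmitters (each remaining transmitter adds at most 4) — so at least 3 transmitters are needed, and 3 is optimal.

3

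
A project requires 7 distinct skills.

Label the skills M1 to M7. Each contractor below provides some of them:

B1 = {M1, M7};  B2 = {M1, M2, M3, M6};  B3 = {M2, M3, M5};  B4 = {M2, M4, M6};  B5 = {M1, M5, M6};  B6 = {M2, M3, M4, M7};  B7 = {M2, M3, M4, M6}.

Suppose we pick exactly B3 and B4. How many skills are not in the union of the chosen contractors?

Union of B3, B4 = {M2, M3, M4, M5, M6}.
Not covered: M1, M7 — 2 skills.

2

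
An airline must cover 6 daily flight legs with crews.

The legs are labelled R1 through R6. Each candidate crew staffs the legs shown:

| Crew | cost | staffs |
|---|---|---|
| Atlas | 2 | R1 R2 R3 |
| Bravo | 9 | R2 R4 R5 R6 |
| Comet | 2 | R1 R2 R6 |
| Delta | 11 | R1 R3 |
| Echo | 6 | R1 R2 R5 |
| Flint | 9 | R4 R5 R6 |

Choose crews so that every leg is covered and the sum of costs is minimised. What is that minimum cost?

Atlas, Bravo together cover every leg (Atlas ∪ Bravo = {R1, R2, R3, R4, R5, R6}); total cost 2 + 9 = 11.
The greedy pick Atlas, Comet, Bravo costs 13; no covering selection beats 11.

11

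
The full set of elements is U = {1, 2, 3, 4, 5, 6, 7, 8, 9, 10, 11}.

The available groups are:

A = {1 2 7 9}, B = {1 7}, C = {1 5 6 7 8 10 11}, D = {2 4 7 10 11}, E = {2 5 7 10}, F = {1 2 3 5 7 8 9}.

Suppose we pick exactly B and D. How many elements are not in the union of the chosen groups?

5

Union of B, D = {1, 2, 4, 7, 10, 11}.
Not covered: 3, 5, 6, 8, 9 — 5 elements.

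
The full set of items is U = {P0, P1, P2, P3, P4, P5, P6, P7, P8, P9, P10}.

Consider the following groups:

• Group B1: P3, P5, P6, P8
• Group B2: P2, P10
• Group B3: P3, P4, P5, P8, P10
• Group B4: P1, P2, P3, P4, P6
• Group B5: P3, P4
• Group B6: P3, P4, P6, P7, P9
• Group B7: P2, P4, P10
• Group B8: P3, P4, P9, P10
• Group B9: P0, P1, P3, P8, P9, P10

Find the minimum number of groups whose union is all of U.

4

B1, B2, B6, and B9 cover everything between them: the union {P0, P1, P2, P3, P4, P5, P6, P7, P8, P9, P10} is all of U.
No 3 of the 9 groups cover everything (all 84 combinations miss at least one item), so 4 is optimal.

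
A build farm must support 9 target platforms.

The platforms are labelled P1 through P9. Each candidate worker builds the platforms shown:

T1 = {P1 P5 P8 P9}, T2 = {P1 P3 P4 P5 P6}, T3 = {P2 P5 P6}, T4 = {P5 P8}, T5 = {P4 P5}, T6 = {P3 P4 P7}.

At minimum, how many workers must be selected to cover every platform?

3

Take {T1, T3, T6}. Their union is {P1, P2, P3, P4, P5, P6, P7, P8, P9}, which is all 9 platforms.
Only T3 contains P2, so T3 is forced; the remaining 6 platforms need at least 2 more workers (each remaining worker adds at most 3) — so at least 3 workers are needed, and 3 is optimal.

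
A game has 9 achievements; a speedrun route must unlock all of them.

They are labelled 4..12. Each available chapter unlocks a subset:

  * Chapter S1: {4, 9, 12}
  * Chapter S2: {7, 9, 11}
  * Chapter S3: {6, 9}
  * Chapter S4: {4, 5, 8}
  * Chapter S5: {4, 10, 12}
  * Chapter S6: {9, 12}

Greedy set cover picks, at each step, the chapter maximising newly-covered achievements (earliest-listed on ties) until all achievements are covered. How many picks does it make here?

5

Greedy: pick S1 (covers 3 new) → pick S2 (covers 2 new) → pick S4 (covers 2 new) → pick S3 (covers 1 new) → pick S5 (covers 1 new). Total picks: 5.
(The true minimum cover uses only 4 chapters, so greedy is not optimal here.)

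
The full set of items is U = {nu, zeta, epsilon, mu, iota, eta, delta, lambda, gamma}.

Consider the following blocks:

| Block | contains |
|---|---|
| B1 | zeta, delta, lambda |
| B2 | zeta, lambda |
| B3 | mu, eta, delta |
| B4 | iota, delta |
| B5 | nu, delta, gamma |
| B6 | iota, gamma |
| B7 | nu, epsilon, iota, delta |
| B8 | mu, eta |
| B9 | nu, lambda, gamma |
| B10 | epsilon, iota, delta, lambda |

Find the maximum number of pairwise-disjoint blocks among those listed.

3

B2, B5, B8 are pairwise disjoint (B2={zeta,lambda}; B5={nu,delta,gamma}; B8={mu,eta}).
Every remaining block overlaps one of these, and no 4 of the listed blocks are pairwise disjoint, so 3 is the maximum.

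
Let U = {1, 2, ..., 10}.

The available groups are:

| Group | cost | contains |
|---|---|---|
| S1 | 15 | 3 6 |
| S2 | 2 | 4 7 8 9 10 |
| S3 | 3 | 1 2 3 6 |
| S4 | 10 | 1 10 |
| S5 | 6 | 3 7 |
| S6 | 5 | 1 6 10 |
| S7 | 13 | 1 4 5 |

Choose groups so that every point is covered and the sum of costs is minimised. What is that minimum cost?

18

S2, S3, S7 together cover every point (S2 ∪ S3 ∪ S7 = {1, 2, 3, 4, 5, 6, 7, 8, 9, 10}); total cost 2 + 3 + 13 = 18.
No covering selection has total cost below 18.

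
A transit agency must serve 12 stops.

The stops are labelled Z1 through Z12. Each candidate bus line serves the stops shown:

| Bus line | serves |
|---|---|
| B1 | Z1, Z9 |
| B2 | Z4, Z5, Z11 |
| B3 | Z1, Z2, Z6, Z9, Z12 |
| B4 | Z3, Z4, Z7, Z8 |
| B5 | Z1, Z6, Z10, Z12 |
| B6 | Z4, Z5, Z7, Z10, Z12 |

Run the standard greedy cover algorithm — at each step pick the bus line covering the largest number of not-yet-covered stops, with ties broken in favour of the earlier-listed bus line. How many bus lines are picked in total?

Greedy: pick B3 (covers 5 new) → pick B4 (covers 4 new) → pick B2 (covers 2 new) → pick B5 (covers 1 new). Total picks: 4.

4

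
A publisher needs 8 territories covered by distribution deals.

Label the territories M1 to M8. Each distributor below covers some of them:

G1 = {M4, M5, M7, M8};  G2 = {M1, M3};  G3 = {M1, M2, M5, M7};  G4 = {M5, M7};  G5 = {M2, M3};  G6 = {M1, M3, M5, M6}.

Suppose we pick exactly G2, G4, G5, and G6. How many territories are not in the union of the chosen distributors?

Union of G2, G4, G5, G6 = {M1, M2, M3, M5, M6, M7}.
Not covered: M4, M8 — 2 territories.

2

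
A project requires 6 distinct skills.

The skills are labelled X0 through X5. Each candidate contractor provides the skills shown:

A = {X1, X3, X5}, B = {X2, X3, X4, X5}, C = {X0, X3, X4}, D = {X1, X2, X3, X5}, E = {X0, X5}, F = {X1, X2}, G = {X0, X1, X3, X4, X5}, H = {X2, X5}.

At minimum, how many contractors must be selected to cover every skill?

Take {G, H}. Their union is {X0, X1, X2, X3, X4, X5}, which is all 6 skills.
No single contractor has all 6 skills (the largest, G, has 5), so 2 is optimal.

2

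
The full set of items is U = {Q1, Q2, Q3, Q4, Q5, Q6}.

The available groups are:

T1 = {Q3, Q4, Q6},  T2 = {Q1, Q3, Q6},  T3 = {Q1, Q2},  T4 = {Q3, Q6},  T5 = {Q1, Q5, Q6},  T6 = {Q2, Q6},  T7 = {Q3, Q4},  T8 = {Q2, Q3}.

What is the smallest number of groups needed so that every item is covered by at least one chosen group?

T3, T5, and T7 cover everything between them: the union {Q1, Q2, Q3, Q4, Q5, Q6} is all of U.
Only T5 contains Q5, so T5 is forced; the remaining 3 items need at least 2 more groups (each remaining group adds at most 2) — so at least 3 groups are needed, and 3 is optimal.

3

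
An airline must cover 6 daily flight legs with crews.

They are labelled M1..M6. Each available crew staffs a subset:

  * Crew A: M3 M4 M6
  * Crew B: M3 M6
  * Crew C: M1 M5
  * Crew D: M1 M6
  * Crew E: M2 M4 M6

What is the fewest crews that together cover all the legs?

3

B and C and E together: B ∪ C ∪ E = {M1, M2, M3, M4, M5, M6} — every leg is covered.
Only E contains M2, so E is forced; the remaining 3 legs need at least 2 more crews (each remaining crew adds at most 2) — so at least 3 crews are needed, and 3 is optimal.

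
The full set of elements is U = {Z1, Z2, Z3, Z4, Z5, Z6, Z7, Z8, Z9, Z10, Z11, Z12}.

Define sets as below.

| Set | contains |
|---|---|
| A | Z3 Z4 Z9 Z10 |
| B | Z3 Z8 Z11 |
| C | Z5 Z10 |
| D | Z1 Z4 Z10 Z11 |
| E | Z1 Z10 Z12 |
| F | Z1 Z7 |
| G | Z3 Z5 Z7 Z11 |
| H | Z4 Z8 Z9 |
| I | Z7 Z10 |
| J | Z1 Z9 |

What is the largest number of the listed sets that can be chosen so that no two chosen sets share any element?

3

B, C, J are pairwise disjoint (B={Z3,Z8,Z11}; C={Z5,Z10}; J={Z1,Z9}).
Every remaining set overlaps one of these, and no 4 of the listed sets are pairwise disjoint, so 3 is the maximum.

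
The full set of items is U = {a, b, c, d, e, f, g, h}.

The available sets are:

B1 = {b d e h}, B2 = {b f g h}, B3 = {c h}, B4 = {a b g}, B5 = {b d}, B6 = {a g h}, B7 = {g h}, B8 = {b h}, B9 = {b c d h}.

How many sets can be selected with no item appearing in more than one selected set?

2

B3, B4 are pairwise disjoint (B3={c,h}; B4={a,b,g}).
Every remaining set overlaps one of these, and no 3 of the listed sets are pairwise disjoint, so 2 is the maximum.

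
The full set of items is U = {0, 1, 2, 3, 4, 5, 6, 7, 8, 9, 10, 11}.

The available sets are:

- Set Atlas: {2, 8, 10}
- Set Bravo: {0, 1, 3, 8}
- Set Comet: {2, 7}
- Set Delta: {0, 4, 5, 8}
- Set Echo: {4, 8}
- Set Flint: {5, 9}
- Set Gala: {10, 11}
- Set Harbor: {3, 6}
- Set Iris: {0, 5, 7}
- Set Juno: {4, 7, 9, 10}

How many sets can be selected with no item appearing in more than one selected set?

5

Comet, Echo, Flint, Gala, Harbor are pairwise disjoint (Comet={2,7}; Echo={4,8}; Flint={5,9}; Gala={10,11}; Harbor={3,6}).
Every remaining set overlaps one of these, and no 6 of the listed sets are pairwise disjoint, so 5 is the maximum.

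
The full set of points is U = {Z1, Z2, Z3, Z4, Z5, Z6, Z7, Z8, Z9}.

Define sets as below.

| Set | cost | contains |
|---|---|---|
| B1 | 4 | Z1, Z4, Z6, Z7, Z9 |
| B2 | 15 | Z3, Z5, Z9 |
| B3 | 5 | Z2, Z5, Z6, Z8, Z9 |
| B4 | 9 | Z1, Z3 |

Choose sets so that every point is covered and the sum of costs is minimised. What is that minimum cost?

B1, B3, B4 together cover every point (B1 ∪ B3 ∪ B4 = {Z1, Z2, Z3, Z4, Z5, Z6, Z7, Z8, Z9}); total cost 4 + 5 + 9 = 18.
No covering selection has total cost below 18.

18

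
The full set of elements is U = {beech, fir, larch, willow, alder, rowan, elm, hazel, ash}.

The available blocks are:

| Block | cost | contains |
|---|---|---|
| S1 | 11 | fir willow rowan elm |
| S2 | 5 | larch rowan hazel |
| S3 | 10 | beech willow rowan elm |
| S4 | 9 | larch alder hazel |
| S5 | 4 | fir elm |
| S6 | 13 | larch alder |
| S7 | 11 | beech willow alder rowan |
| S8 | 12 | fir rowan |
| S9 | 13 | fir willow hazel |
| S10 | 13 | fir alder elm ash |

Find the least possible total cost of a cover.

28

S2, S3, S10 together cover every element (S2 ∪ S3 ∪ S10 = {beech, fir, larch, willow, alder, rowan, elm, hazel, ash}); total cost 5 + 10 + 13 = 28.
The greedy pick S2, S5, S7, S10 costs 33; no covering selection beats 28.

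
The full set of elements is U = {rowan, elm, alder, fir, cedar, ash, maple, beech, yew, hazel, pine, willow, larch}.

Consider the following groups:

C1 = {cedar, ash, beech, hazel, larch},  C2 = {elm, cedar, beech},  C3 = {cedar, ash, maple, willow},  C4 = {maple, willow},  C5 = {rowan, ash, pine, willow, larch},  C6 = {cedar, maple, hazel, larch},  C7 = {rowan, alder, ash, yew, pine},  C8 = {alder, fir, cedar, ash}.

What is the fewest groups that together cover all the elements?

Take {C1, C2, C4, C7, C8}. Their union is {rowan, elm, alder, fir, cedar, ash, maple, beech, yew, hazel, pine, willow, larch}, which is all 13 elements.
No 4 of the 8 groups cover everything (all 70 combinations miss at least one element), so 5 is optimal.

5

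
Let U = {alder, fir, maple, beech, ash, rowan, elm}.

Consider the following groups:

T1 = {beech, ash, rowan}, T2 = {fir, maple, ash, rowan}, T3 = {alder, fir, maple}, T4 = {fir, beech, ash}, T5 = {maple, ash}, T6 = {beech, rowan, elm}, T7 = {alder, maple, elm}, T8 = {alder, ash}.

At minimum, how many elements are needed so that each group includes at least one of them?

3

Take H = {alder, beech, ash}. Each listed group contains at least one of these, so H is a hitting set of size 3.
No choice of 2 elements meets every group, so 3 is the minimum.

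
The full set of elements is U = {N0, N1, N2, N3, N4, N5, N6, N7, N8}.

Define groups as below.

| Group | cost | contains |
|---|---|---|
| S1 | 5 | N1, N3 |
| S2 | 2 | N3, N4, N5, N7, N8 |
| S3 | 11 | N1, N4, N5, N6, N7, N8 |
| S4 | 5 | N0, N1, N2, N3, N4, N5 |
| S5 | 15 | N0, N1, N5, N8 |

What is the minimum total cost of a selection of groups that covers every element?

16

S3, S4 together cover every element (S3 ∪ S4 = {N0, N1, N2, N3, N4, N5, N6, N7, N8}); total cost 11 + 5 = 16.
The greedy pick S2, S4, S3 costs 18; no covering selection beats 16.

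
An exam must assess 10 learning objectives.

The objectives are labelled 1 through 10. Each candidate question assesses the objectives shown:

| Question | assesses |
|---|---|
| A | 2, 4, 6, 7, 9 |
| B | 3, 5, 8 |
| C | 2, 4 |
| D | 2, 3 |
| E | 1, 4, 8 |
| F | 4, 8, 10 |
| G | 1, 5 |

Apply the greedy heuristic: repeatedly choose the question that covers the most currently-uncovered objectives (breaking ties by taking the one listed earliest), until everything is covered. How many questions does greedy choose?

4

Greedy: pick A (covers 5 new) → pick B (covers 3 new) → pick E (covers 1 new) → pick F (covers 1 new). Total picks: 4.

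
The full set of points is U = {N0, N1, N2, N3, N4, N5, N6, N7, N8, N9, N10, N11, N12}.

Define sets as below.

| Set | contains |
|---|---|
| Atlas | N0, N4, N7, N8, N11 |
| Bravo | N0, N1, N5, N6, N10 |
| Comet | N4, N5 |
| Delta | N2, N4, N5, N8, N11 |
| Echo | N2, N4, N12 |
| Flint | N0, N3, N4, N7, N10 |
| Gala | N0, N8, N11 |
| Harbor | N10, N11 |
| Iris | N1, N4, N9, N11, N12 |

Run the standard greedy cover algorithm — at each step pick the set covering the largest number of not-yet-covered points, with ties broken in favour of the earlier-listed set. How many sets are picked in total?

5

Greedy: pick Atlas (covers 5 new) → pick Bravo (covers 4 new) → pick Echo (covers 2 new) → pick Flint (covers 1 new) → pick Iris (covers 1 new). Total picks: 5.
(The true minimum cover uses only 4 sets, so greedy is not optimal here.)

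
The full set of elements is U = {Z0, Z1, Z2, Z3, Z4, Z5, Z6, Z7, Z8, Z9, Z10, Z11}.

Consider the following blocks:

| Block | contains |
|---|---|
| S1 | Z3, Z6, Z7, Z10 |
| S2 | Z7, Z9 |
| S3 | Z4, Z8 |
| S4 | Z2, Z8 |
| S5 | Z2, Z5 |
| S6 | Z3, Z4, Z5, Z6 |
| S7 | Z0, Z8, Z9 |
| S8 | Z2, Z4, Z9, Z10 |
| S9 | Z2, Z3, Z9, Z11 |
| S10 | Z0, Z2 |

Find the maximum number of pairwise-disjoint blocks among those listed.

3

S1, S5, S7 are pairwise disjoint (S1={Z3,Z6,Z7,Z10}; S5={Z2,Z5}; S7={Z0,Z8,Z9}).
Every remaining block overlaps one of these, and no 4 of the listed blocks are pairwise disjoint, so 3 is the maximum.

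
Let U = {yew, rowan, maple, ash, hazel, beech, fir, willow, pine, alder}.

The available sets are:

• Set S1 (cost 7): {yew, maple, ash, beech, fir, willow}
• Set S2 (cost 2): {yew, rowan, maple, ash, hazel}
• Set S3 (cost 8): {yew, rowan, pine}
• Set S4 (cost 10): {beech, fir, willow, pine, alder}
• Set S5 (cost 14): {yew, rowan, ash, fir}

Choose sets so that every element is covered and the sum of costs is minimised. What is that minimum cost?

S2, S4 together cover every element (S2 ∪ S4 = {yew, rowan, maple, ash, hazel, beech, fir, willow, pine, alder}); total cost 2 + 10 = 12.
No covering selection has total cost below 12.

12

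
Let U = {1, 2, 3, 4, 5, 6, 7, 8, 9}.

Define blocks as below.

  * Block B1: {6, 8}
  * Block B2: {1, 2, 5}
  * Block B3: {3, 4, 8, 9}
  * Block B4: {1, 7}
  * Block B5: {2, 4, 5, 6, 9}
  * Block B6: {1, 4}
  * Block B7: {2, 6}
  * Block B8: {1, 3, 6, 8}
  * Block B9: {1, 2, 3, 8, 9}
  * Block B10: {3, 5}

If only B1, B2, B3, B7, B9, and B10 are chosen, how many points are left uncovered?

Union of B1, B2, B3, B7, B9, B10 = {1, 2, 3, 4, 5, 6, 8, 9}.
Not covered: 7 — 1 point.

1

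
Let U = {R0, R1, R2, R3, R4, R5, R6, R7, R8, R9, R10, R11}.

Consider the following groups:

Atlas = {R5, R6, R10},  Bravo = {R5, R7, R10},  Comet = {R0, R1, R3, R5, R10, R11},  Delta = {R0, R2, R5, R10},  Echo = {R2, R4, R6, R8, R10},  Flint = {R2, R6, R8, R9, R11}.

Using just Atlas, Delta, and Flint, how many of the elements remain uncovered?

Union of Atlas, Delta, Flint = {R0, R2, R5, R6, R8, R9, R10, R11}.
Not covered: R1, R3, R4, R7 — 4 elements.

4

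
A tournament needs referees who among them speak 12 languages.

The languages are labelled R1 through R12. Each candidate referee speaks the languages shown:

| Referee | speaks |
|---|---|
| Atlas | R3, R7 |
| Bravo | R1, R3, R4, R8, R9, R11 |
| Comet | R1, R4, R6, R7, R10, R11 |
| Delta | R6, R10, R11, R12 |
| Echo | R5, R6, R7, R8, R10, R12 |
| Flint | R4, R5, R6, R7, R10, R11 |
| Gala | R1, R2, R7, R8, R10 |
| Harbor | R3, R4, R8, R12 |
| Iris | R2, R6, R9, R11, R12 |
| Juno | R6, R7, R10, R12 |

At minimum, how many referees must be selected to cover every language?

3

Take {Bravo, Flint, Iris}. Their union is {R1, R2, R3, R4, R5, R6, R7, R8, R9, R10, R11, R12}, which is all 12 languages.
No 2 of the 10 referees cover everything (all 45 combinations miss at least one language), so 3 is optimal.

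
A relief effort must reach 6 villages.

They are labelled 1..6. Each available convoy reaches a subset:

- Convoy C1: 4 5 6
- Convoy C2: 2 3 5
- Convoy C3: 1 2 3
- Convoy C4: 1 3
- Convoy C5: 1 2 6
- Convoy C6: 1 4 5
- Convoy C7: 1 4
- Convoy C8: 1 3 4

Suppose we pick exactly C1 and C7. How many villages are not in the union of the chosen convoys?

Union of C1, C7 = {1, 4, 5, 6}.
Not covered: 2, 3 — 2 villages.

2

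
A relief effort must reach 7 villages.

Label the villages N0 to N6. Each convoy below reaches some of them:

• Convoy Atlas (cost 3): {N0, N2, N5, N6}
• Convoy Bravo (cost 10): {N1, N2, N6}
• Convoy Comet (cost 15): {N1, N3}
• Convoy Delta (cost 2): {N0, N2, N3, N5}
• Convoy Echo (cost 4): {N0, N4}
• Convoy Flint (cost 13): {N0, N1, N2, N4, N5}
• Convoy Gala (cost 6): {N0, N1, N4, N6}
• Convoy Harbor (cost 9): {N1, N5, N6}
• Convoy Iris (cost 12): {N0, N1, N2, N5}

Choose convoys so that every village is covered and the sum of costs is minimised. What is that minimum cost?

8

Delta, Gala together cover every village (Delta ∪ Gala = {N0, N1, N2, N3, N4, N5, N6}); total cost 2 + 6 = 8.
No covering selection has total cost below 8.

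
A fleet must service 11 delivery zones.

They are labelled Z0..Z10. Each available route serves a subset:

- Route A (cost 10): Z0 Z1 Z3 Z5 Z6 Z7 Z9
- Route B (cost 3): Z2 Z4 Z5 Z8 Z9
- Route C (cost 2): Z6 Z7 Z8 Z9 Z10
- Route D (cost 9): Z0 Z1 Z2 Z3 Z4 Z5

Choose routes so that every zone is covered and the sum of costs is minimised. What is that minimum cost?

C, D together cover every zone (C ∪ D = {Z0, Z1, Z2, Z3, Z4, Z5, Z6, Z7, Z8, Z9, Z10}); total cost 2 + 9 = 11.
The greedy pick C, B, D costs 14; no covering selection beats 11.

11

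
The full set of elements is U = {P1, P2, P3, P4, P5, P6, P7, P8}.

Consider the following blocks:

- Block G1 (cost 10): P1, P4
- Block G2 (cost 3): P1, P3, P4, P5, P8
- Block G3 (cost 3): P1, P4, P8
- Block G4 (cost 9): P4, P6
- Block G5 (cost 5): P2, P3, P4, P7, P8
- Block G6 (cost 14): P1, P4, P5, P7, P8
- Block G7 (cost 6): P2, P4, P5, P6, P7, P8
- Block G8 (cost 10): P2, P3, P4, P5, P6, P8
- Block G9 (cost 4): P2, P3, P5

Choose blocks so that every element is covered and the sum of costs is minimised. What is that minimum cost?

G2, G7 together cover every element (G2 ∪ G7 = {P1, P2, P3, P4, P5, P6, P7, P8}); total cost 3 + 6 = 9.
No covering selection has total cost below 9.

9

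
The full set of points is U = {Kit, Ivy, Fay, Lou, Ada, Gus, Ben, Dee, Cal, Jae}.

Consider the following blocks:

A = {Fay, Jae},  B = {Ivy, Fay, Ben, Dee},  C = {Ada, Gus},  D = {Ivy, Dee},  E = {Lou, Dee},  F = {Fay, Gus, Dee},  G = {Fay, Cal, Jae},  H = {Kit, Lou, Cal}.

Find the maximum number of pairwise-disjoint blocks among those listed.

A, C, D, H are pairwise disjoint (A={Fay,Jae}; C={Ada,Gus}; D={Ivy,Dee}; H={Kit,Lou,Cal}).
Every remaining block overlaps one of these, and no 5 of the listed blocks are pairwise disjoint, so 4 is the maximum.

4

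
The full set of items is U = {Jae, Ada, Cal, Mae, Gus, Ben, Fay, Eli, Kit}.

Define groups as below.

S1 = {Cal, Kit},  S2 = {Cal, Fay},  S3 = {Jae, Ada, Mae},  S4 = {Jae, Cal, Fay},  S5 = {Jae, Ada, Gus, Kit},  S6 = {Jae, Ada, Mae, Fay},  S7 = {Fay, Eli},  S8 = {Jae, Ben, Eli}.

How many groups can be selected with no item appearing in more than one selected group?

S1, S3, S7 are pairwise disjoint (S1={Cal,Kit}; S3={Jae,Ada,Mae}; S7={Fay,Eli}).
Every remaining group overlaps one of these, and no 4 of the listed groups are pairwise disjoint, so 3 is the maximum.

3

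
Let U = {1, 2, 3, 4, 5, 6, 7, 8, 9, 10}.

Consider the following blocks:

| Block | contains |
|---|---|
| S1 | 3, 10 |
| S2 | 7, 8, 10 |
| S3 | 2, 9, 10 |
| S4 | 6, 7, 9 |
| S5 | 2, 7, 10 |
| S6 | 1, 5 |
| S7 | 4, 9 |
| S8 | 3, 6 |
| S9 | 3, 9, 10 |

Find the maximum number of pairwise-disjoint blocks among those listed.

4

S2, S6, S7, S8 are pairwise disjoint (S2={7,8,10}; S6={1,5}; S7={4,9}; S8={3,6}).
Every remaining block overlaps one of these, and no 5 of the listed blocks are pairwise disjoint, so 4 is the maximum.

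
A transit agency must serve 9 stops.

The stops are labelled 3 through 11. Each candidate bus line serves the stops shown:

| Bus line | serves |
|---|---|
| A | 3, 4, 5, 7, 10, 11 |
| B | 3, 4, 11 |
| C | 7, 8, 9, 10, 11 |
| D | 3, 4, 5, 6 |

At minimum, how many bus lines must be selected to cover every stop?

2

Take {C, D}. Their union is {3, 4, 5, 6, 7, 8, 9, 10, 11}, which is all 9 stops.
No single bus line has all 9 stops (the largest, A, has 6), so 2 is optimal.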